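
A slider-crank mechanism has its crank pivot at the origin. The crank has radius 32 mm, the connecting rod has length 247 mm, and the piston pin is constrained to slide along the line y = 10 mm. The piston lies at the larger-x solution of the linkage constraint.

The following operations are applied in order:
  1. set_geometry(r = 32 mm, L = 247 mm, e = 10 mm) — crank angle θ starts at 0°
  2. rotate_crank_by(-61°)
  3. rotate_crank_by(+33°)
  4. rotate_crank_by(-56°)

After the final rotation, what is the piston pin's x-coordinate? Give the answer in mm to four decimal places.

set_geometry: r = 32 mm, L = 247 mm, e = 10 mm; θ ← 0°
rotate_crank_by(-61°): θ ← 0° -61° = -61°
rotate_crank_by(+33°): θ ← -61° +33° = -28°
rotate_crank_by(-56°): θ ← -28° -56° = -84°
crank pin P = (r cos θ, r sin θ) = (3.344911, -31.824701)
h = r sin θ − e = -31.824701 − 10 = -41.824701
x = r cos θ + √(L² − h²) = 3.344911 + √(61009.0 − 1749.3056) = 3.344911 + 243.433142 = 246.778052

246.7781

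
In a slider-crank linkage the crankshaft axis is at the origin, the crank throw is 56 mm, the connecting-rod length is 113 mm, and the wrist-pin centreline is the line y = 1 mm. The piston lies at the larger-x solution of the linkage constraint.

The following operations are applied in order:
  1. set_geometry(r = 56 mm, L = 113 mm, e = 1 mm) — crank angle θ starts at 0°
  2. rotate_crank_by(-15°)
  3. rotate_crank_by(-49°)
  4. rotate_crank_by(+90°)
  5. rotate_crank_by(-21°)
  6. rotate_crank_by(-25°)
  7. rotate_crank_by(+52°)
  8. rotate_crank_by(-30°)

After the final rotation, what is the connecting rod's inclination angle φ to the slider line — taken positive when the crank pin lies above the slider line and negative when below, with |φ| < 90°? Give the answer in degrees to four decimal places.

set_geometry: r = 56 mm, L = 113 mm, e = 1 mm; θ ← 0°
rotate_crank_by(-15°): θ ← 0° -15° = -15°
rotate_crank_by(-49°): θ ← -15° -49° = -64°
rotate_crank_by(+90°): θ ← -64° +90° = 26°
rotate_crank_by(-21°): θ ← 26° -21° = 5°
rotate_crank_by(-25°): θ ← 5° -25° = -20°
rotate_crank_by(+52°): θ ← -20° +52° = 32°
rotate_crank_by(-30°): θ ← 32° -30° = 2°
crank pin P = (r cos θ, r sin θ) = (55.965886, 1.954372)
h = r sin θ − e = 1.954372 − 1 = 0.954372
sin φ = h / L = 0.954372 / 113 = 0.00844577
φ = arcsin(0.00844577) = 0.483913°

0.4839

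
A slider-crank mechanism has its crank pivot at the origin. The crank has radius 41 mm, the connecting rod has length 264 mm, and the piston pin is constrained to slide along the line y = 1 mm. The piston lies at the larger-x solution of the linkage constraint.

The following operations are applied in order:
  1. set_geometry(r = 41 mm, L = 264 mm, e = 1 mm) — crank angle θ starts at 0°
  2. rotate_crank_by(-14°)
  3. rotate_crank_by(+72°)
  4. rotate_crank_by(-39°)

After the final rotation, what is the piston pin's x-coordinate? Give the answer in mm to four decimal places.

set_geometry: r = 41 mm, L = 264 mm, e = 1 mm; θ ← 0°
rotate_crank_by(-14°): θ ← 0° -14° = -14°
rotate_crank_by(+72°): θ ← -14° +72° = 58°
rotate_crank_by(-39°): θ ← 58° -39° = 19°
crank pin P = (r cos θ, r sin θ) = (38.766262, 13.348294)
h = r sin θ − e = 13.348294 − 1 = 12.348294
x = r cos θ + √(L² − h²) = 38.766262 + √(69696.0 − 152.4804) = 38.766262 + 263.711053 = 302.477315

302.4773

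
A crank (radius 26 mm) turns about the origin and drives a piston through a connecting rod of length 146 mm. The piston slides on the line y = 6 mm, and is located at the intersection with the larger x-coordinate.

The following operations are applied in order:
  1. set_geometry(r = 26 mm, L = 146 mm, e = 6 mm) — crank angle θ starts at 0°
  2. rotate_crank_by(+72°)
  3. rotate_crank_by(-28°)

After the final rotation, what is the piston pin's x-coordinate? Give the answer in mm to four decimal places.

164.2038

set_geometry: r = 26 mm, L = 146 mm, e = 6 mm; θ ← 0°
rotate_crank_by(+72°): θ ← 0° +72° = 72°
rotate_crank_by(-28°): θ ← 72° -28° = 44°
crank pin P = (r cos θ, r sin θ) = (18.702835, 18.061118)
h = r sin θ − e = 18.061118 − 6 = 12.061118
x = r cos θ + √(L² − h²) = 18.702835 + √(21316.0 − 145.4706) = 18.702835 + 145.500960 = 164.203795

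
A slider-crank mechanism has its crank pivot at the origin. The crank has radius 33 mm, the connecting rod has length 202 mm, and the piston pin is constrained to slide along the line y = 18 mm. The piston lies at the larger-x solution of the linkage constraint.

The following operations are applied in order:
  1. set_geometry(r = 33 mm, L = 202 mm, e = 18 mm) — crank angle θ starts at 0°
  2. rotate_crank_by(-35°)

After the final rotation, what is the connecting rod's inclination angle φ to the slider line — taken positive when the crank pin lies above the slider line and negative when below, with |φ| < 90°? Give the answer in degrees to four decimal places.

set_geometry: r = 33 mm, L = 202 mm, e = 18 mm; θ ← 0°
rotate_crank_by(-35°): θ ← 0° -35° = -35°
crank pin P = (r cos θ, r sin θ) = (27.032017, -18.928022)
h = r sin θ − e = -18.928022 − 18 = -36.928022
sin φ = h / L = -36.928022 / 202 = -0.18281199
φ = arcsin(-0.18281199) = -10.533593°

-10.5336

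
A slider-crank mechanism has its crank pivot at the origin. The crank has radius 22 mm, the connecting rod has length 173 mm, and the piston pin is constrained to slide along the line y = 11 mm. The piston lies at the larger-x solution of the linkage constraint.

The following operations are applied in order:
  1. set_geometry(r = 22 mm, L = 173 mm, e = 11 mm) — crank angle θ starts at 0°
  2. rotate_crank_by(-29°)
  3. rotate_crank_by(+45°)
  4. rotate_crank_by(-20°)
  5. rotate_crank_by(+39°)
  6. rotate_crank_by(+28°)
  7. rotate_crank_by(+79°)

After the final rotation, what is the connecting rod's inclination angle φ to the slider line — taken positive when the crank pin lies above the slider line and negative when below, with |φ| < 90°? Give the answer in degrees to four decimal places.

set_geometry: r = 22 mm, L = 173 mm, e = 11 mm; θ ← 0°
rotate_crank_by(-29°): θ ← 0° -29° = -29°
rotate_crank_by(+45°): θ ← -29° +45° = 16°
rotate_crank_by(-20°): θ ← 16° -20° = -4°
rotate_crank_by(+39°): θ ← -4° +39° = 35°
rotate_crank_by(+28°): θ ← 35° +28° = 63°
rotate_crank_by(+79°): θ ← 63° +79° = 142°
crank pin P = (r cos θ, r sin θ) = (-17.336237, 13.544552)
h = r sin θ − e = 13.544552 − 11 = 2.544552
sin φ = h / L = 2.544552 / 173 = 0.01470840
φ = arcsin(0.01470840) = 0.842759°

0.8428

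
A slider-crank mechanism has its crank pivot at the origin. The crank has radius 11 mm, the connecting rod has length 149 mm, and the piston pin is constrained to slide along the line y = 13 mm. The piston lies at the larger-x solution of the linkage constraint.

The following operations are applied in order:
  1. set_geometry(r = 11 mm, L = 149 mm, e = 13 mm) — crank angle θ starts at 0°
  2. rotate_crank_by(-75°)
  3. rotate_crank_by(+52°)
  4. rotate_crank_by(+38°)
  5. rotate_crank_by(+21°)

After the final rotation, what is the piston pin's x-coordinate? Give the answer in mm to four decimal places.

157.7558

set_geometry: r = 11 mm, L = 149 mm, e = 13 mm; θ ← 0°
rotate_crank_by(-75°): θ ← 0° -75° = -75°
rotate_crank_by(+52°): θ ← -75° +52° = -23°
rotate_crank_by(+38°): θ ← -23° +38° = 15°
rotate_crank_by(+21°): θ ← 15° +21° = 36°
crank pin P = (r cos θ, r sin θ) = (8.899187, 6.465638)
h = r sin θ − e = 6.465638 − 13 = -6.534362
x = r cos θ + √(L² − h²) = 8.899187 + √(22201.0 − 42.6979) = 8.899187 + 148.856650 = 157.755836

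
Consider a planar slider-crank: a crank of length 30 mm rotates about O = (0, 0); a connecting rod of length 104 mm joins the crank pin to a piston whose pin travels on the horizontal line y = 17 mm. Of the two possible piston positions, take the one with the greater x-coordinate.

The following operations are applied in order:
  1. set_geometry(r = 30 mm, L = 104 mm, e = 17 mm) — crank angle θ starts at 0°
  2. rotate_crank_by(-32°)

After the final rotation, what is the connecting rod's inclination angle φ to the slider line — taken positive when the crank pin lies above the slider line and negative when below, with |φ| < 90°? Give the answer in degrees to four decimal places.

-18.4407

set_geometry: r = 30 mm, L = 104 mm, e = 17 mm; θ ← 0°
rotate_crank_by(-32°): θ ← 0° -32° = -32°
crank pin P = (r cos θ, r sin θ) = (25.441443, -15.897578)
h = r sin θ − e = -15.897578 − 17 = -32.897578
sin φ = h / L = -32.897578 / 104 = -0.31632286
φ = arcsin(-0.31632286) = -18.440692°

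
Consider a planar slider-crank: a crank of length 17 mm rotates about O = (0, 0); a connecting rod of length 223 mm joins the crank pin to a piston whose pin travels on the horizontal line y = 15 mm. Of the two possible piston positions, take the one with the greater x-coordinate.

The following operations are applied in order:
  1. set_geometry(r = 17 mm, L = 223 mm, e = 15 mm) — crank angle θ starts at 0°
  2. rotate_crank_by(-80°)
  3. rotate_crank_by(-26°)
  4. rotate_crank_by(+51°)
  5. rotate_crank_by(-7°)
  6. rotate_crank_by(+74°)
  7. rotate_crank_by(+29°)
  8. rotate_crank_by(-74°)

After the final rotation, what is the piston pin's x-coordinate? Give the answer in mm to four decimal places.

set_geometry: r = 17 mm, L = 223 mm, e = 15 mm; θ ← 0°
rotate_crank_by(-80°): θ ← 0° -80° = -80°
rotate_crank_by(-26°): θ ← -80° -26° = -106°
rotate_crank_by(+51°): θ ← -106° +51° = -55°
rotate_crank_by(-7°): θ ← -55° -7° = -62°
rotate_crank_by(+74°): θ ← -62° +74° = 12°
rotate_crank_by(+29°): θ ← 12° +29° = 41°
rotate_crank_by(-74°): θ ← 41° -74° = -33°
crank pin P = (r cos θ, r sin θ) = (14.257400, -9.258864)
h = r sin θ − e = -9.258864 − 15 = -24.258864
x = r cos θ + √(L² − h²) = 14.257400 + √(49729.0 − 588.4925) = 14.257400 + 221.676583 = 235.933983

235.9340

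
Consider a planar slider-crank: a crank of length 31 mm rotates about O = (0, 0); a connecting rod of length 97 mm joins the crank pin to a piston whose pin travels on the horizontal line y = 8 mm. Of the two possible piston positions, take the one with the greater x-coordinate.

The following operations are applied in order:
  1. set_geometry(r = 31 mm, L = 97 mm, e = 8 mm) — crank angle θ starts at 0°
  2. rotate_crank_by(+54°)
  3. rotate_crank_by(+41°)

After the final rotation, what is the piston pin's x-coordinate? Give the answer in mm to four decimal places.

91.5606

set_geometry: r = 31 mm, L = 97 mm, e = 8 mm; θ ← 0°
rotate_crank_by(+54°): θ ← 0° +54° = 54°
rotate_crank_by(+41°): θ ← 54° +41° = 95°
crank pin P = (r cos θ, r sin θ) = (-2.701828, 30.882036)
h = r sin θ − e = 30.882036 − 8 = 22.882036
x = r cos θ + √(L² − h²) = -2.701828 + √(9409.0 − 523.5876) = -2.701828 + 94.262466 = 91.560638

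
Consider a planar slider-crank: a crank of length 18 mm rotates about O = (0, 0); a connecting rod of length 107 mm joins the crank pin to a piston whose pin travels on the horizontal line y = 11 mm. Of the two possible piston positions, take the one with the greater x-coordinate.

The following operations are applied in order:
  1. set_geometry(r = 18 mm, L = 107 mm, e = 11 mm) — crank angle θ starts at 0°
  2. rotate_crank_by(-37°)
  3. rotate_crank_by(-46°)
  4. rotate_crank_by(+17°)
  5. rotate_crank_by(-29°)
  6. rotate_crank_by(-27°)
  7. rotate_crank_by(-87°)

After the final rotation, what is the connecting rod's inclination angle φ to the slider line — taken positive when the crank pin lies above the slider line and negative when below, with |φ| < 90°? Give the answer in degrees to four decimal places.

set_geometry: r = 18 mm, L = 107 mm, e = 11 mm; θ ← 0°
rotate_crank_by(-37°): θ ← 0° -37° = -37°
rotate_crank_by(-46°): θ ← -37° -46° = -83°
rotate_crank_by(+17°): θ ← -83° +17° = -66°
rotate_crank_by(-29°): θ ← -66° -29° = -95°
rotate_crank_by(-27°): θ ← -95° -27° = -122°
rotate_crank_by(-87°): θ ← -122° -87° = -209°
crank pin P = (r cos θ, r sin θ) = (-15.743155, 8.726573)
h = r sin θ − e = 8.726573 − 11 = -2.273427
sin φ = h / L = -2.273427 / 107 = -0.02124698
φ = arcsin(-0.02124698) = -1.217454°

-1.2175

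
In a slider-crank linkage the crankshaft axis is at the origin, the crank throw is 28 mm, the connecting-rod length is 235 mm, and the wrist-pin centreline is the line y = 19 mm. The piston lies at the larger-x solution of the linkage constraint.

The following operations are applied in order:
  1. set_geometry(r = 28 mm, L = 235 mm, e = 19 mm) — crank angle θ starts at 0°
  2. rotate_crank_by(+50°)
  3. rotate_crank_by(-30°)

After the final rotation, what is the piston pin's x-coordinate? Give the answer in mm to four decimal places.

261.1224

set_geometry: r = 28 mm, L = 235 mm, e = 19 mm; θ ← 0°
rotate_crank_by(+50°): θ ← 0° +50° = 50°
rotate_crank_by(-30°): θ ← 50° -30° = 20°
crank pin P = (r cos θ, r sin θ) = (26.311393, 9.576564)
h = r sin θ − e = 9.576564 − 19 = -9.423436
x = r cos θ + √(L² − h²) = 26.311393 + √(55225.0 − 88.8011) = 26.311393 + 234.810985 = 261.122379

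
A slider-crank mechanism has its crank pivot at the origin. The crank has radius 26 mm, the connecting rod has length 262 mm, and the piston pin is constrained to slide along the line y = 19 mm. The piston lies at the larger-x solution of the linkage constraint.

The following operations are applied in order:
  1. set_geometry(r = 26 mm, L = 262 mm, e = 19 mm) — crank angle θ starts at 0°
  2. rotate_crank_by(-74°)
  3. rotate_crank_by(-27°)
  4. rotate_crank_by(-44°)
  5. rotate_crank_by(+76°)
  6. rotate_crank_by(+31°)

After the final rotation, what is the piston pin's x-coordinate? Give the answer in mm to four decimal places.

280.1390

set_geometry: r = 26 mm, L = 262 mm, e = 19 mm; θ ← 0°
rotate_crank_by(-74°): θ ← 0° -74° = -74°
rotate_crank_by(-27°): θ ← -74° -27° = -101°
rotate_crank_by(-44°): θ ← -101° -44° = -145°
rotate_crank_by(+76°): θ ← -145° +76° = -69°
rotate_crank_by(+31°): θ ← -69° +31° = -38°
crank pin P = (r cos θ, r sin θ) = (20.488280, -16.007198)
h = r sin θ − e = -16.007198 − 19 = -35.007198
x = r cos θ + √(L² − h²) = 20.488280 + √(68644.0 − 1225.5039) = 20.488280 + 259.650719 = 280.138999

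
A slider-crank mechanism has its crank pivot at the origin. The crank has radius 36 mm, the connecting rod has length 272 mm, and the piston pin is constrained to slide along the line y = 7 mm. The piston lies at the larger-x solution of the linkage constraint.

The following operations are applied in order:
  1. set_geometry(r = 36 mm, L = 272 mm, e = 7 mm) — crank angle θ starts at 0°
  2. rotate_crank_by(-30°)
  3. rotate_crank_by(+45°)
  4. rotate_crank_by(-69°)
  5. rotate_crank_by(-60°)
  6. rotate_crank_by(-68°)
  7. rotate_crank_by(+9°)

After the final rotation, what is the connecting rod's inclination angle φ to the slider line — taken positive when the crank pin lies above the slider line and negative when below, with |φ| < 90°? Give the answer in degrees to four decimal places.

set_geometry: r = 36 mm, L = 272 mm, e = 7 mm; θ ← 0°
rotate_crank_by(-30°): θ ← 0° -30° = -30°
rotate_crank_by(+45°): θ ← -30° +45° = 15°
rotate_crank_by(-69°): θ ← 15° -69° = -54°
rotate_crank_by(-60°): θ ← -54° -60° = -114°
rotate_crank_by(-68°): θ ← -114° -68° = -182°
rotate_crank_by(+9°): θ ← -182° +9° = -173°
crank pin P = (r cos θ, r sin θ) = (-35.731661, -4.387296)
h = r sin θ − e = -4.387296 − 7 = -11.387296
sin φ = h / L = -11.387296 / 272 = -0.04186506
φ = arcsin(-0.04186506) = -2.399393°

-2.3994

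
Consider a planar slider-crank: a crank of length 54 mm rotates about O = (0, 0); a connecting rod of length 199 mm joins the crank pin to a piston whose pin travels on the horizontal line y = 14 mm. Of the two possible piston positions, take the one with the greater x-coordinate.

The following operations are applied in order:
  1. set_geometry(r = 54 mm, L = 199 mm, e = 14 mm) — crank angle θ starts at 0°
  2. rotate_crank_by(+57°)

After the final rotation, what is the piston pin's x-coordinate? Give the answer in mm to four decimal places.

225.9354

set_geometry: r = 54 mm, L = 199 mm, e = 14 mm; θ ← 0°
rotate_crank_by(+57°): θ ← 0° +57° = 57°
crank pin P = (r cos θ, r sin θ) = (29.410508, 45.288211)
h = r sin θ − e = 45.288211 − 14 = 31.288211
x = r cos θ + √(L² − h²) = 29.410508 + √(39601.0 − 978.9521) = 29.410508 + 196.524929 = 225.935437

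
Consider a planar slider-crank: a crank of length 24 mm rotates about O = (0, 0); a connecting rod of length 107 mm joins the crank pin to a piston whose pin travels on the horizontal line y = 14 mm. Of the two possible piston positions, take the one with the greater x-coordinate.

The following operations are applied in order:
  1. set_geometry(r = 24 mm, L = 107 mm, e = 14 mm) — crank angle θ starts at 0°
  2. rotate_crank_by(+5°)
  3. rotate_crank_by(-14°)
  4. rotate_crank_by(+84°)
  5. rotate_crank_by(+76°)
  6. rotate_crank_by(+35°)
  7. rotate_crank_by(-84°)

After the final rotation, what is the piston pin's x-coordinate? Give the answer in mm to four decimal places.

101.5897

set_geometry: r = 24 mm, L = 107 mm, e = 14 mm; θ ← 0°
rotate_crank_by(+5°): θ ← 0° +5° = 5°
rotate_crank_by(-14°): θ ← 5° -14° = -9°
rotate_crank_by(+84°): θ ← -9° +84° = 75°
rotate_crank_by(+76°): θ ← 75° +76° = 151°
rotate_crank_by(+35°): θ ← 151° +35° = 186°
rotate_crank_by(-84°): θ ← 186° -84° = 102°
crank pin P = (r cos θ, r sin θ) = (-4.989881, 23.475542)
h = r sin θ − e = 23.475542 − 14 = 9.475542
x = r cos θ + √(L² − h²) = -4.989881 + √(11449.0 − 89.7859) = -4.989881 + 106.579614 = 101.589733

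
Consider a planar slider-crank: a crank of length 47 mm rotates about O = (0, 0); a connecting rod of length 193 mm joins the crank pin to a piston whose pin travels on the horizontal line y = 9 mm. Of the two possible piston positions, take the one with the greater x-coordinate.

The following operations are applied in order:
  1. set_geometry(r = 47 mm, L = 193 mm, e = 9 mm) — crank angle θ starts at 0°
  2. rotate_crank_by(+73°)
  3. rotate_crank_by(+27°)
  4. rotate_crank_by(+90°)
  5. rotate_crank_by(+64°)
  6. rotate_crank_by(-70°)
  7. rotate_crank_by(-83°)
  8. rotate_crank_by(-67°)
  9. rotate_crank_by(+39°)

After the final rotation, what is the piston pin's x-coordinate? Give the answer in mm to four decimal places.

203.3644

set_geometry: r = 47 mm, L = 193 mm, e = 9 mm; θ ← 0°
rotate_crank_by(+73°): θ ← 0° +73° = 73°
rotate_crank_by(+27°): θ ← 73° +27° = 100°
rotate_crank_by(+90°): θ ← 100° +90° = 190°
rotate_crank_by(+64°): θ ← 190° +64° = 254°
rotate_crank_by(-70°): θ ← 254° -70° = 184°
rotate_crank_by(-83°): θ ← 184° -83° = 101°
rotate_crank_by(-67°): θ ← 101° -67° = 34°
rotate_crank_by(+39°): θ ← 34° +39° = 73°
crank pin P = (r cos θ, r sin θ) = (13.741470, 44.946324)
h = r sin θ − e = 44.946324 − 9 = 35.946324
x = r cos θ + √(L² − h²) = 13.741470 + √(37249.0 − 1292.1382) = 13.741470 + 189.622946 = 203.364417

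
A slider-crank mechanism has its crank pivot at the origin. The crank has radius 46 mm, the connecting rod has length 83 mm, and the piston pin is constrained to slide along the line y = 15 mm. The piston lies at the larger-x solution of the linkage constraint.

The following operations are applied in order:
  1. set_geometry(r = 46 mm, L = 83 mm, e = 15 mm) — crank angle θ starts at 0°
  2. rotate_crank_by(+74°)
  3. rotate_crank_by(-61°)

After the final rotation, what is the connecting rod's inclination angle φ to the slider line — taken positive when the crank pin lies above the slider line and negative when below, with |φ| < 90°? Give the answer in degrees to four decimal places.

-3.2132

set_geometry: r = 46 mm, L = 83 mm, e = 15 mm; θ ← 0°
rotate_crank_by(+74°): θ ← 0° +74° = 74°
rotate_crank_by(-61°): θ ← 74° -61° = 13°
crank pin P = (r cos θ, r sin θ) = (44.821023, 10.347748)
h = r sin θ − e = 10.347748 − 15 = -4.652252
sin φ = h / L = -4.652252 / 83 = -0.05605122
φ = arcsin(-0.05605122) = -3.213183°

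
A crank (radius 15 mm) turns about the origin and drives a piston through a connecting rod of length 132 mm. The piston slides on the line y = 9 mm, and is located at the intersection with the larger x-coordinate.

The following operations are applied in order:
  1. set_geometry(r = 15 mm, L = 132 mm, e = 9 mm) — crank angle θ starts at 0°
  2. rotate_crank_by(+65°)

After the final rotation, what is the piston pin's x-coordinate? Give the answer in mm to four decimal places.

138.2593

set_geometry: r = 15 mm, L = 132 mm, e = 9 mm; θ ← 0°
rotate_crank_by(+65°): θ ← 0° +65° = 65°
crank pin P = (r cos θ, r sin θ) = (6.339274, 13.594617)
h = r sin θ − e = 13.594617 − 9 = 4.594617
x = r cos θ + √(L² − h²) = 6.339274 + √(17424.0 − 21.1105) = 6.339274 + 131.920012 = 138.259286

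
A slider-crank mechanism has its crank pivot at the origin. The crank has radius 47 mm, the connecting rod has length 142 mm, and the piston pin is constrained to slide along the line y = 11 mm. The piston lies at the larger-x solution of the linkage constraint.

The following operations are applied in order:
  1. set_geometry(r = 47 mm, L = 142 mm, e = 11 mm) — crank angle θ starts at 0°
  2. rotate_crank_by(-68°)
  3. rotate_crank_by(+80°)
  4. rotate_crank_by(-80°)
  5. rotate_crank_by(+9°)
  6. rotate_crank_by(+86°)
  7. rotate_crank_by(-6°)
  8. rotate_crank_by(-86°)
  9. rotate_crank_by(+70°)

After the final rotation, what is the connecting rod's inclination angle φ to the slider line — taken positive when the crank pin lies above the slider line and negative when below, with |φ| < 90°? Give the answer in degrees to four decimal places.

set_geometry: r = 47 mm, L = 142 mm, e = 11 mm; θ ← 0°
rotate_crank_by(-68°): θ ← 0° -68° = -68°
rotate_crank_by(+80°): θ ← -68° +80° = 12°
rotate_crank_by(-80°): θ ← 12° -80° = -68°
rotate_crank_by(+9°): θ ← -68° +9° = -59°
rotate_crank_by(+86°): θ ← -59° +86° = 27°
rotate_crank_by(-6°): θ ← 27° -6° = 21°
rotate_crank_by(-86°): θ ← 21° -86° = -65°
rotate_crank_by(+70°): θ ← -65° +70° = 5°
crank pin P = (r cos θ, r sin θ) = (46.821151, 4.096320)
h = r sin θ − e = 4.096320 − 11 = -6.903680
sin φ = h / L = -6.903680 / 142 = -0.04861747
φ = arcsin(-0.04861747) = -2.786674°

-2.7867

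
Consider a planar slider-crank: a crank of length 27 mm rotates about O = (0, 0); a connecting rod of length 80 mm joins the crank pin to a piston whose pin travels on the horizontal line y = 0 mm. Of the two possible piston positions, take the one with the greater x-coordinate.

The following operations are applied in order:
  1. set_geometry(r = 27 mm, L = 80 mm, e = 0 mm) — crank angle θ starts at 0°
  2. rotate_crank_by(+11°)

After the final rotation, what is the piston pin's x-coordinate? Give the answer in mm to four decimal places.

106.3379

set_geometry: r = 27 mm, L = 80 mm, e = 0 mm; θ ← 0°
rotate_crank_by(+11°): θ ← 0° +11° = 11°
crank pin P = (r cos θ, r sin θ) = (26.503934, 5.151843)
h = r sin θ − e = 5.151843 − 0 = 5.151843
x = r cos θ + √(L² − h²) = 26.503934 + √(6400.0 − 26.5415) = 26.503934 + 79.833943 = 106.337877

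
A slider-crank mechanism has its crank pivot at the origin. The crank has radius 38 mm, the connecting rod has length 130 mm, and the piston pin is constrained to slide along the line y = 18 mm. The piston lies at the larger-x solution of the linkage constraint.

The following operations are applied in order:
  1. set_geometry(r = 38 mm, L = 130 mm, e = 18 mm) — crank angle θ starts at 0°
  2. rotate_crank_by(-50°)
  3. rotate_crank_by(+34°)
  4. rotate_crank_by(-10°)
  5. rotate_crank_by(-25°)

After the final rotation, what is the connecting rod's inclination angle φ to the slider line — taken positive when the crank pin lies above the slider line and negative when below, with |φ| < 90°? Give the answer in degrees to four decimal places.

set_geometry: r = 38 mm, L = 130 mm, e = 18 mm; θ ← 0°
rotate_crank_by(-50°): θ ← 0° -50° = -50°
rotate_crank_by(+34°): θ ← -50° +34° = -16°
rotate_crank_by(-10°): θ ← -16° -10° = -26°
rotate_crank_by(-25°): θ ← -26° -25° = -51°
crank pin P = (r cos θ, r sin θ) = (23.914175, -29.531547)
h = r sin θ − e = -29.531547 − 18 = -47.531547
sin φ = h / L = -47.531547 / 130 = -0.36562728
φ = arcsin(-0.36562728) = -21.446192°

-21.4462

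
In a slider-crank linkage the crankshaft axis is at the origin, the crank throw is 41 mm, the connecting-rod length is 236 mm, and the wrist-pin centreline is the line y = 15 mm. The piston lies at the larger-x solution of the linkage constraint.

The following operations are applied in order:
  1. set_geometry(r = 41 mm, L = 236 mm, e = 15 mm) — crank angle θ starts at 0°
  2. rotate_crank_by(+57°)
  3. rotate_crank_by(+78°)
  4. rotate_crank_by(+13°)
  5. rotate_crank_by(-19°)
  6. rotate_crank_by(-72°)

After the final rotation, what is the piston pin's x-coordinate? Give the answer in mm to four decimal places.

set_geometry: r = 41 mm, L = 236 mm, e = 15 mm; θ ← 0°
rotate_crank_by(+57°): θ ← 0° +57° = 57°
rotate_crank_by(+78°): θ ← 57° +78° = 135°
rotate_crank_by(+13°): θ ← 135° +13° = 148°
rotate_crank_by(-19°): θ ← 148° -19° = 129°
rotate_crank_by(-72°): θ ← 129° -72° = 57°
crank pin P = (r cos θ, r sin θ) = (22.330200, 34.385493)
h = r sin θ − e = 34.385493 − 15 = 19.385493
x = r cos θ + √(L² − h²) = 22.330200 + √(55696.0 − 375.7973) = 22.330200 + 235.202472 = 257.532672

257.5327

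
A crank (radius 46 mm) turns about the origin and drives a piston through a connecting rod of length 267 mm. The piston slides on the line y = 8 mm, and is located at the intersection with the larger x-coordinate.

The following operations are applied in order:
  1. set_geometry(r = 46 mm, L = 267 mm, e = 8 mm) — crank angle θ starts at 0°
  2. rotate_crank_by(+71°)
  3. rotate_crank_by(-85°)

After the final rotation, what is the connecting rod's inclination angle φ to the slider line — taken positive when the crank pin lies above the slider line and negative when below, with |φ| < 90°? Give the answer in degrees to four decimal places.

-4.1083

set_geometry: r = 46 mm, L = 267 mm, e = 8 mm; θ ← 0°
rotate_crank_by(+71°): θ ← 0° +71° = 71°
rotate_crank_by(-85°): θ ← 71° -85° = -14°
crank pin P = (r cos θ, r sin θ) = (44.633603, -11.128407)
h = r sin θ − e = -11.128407 − 8 = -19.128407
sin φ = h / L = -19.128407 / 267 = -0.07164197
φ = arcsin(-0.07164197) = -4.108302°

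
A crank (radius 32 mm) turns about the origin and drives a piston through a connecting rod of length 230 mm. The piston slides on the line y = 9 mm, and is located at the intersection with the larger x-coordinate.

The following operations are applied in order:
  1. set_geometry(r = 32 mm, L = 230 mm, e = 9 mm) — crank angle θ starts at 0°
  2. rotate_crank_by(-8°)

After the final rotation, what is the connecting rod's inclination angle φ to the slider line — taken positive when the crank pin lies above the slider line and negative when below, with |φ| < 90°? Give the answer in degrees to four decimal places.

-3.3534

set_geometry: r = 32 mm, L = 230 mm, e = 9 mm; θ ← 0°
rotate_crank_by(-8°): θ ← 0° -8° = -8°
crank pin P = (r cos θ, r sin θ) = (31.688578, -4.453539)
h = r sin θ − e = -4.453539 − 9 = -13.453539
sin φ = h / L = -13.453539 / 230 = -0.05849365
φ = arcsin(-0.05849365) = -3.353353°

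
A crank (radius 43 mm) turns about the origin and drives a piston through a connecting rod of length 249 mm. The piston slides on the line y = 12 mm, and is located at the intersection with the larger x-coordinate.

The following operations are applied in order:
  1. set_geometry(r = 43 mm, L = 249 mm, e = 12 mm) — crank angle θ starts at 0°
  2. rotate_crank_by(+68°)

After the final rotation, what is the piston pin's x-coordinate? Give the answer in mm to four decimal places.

263.5436

set_geometry: r = 43 mm, L = 249 mm, e = 12 mm; θ ← 0°
rotate_crank_by(+68°): θ ← 0° +68° = 68°
crank pin P = (r cos θ, r sin θ) = (16.108084, 39.868906)
h = r sin θ − e = 39.868906 − 12 = 27.868906
x = r cos θ + √(L² − h²) = 16.108084 + √(62001.0 − 776.6759) = 16.108084 + 247.435495 = 263.543578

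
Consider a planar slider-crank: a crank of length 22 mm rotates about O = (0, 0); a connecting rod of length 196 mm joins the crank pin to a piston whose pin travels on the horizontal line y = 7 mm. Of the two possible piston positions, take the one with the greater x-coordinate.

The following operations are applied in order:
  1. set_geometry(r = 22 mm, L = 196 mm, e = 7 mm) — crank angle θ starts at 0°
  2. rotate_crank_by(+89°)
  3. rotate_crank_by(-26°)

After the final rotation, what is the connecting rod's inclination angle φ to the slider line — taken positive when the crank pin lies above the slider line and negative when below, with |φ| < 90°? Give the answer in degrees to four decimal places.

3.6865

set_geometry: r = 22 mm, L = 196 mm, e = 7 mm; θ ← 0°
rotate_crank_by(+89°): θ ← 0° +89° = 89°
rotate_crank_by(-26°): θ ← 89° -26° = 63°
crank pin P = (r cos θ, r sin θ) = (9.987791, 19.602144)
h = r sin θ − e = 19.602144 − 7 = 12.602144
sin φ = h / L = 12.602144 / 196 = 0.06429665
φ = arcsin(0.06429665) = 3.686470°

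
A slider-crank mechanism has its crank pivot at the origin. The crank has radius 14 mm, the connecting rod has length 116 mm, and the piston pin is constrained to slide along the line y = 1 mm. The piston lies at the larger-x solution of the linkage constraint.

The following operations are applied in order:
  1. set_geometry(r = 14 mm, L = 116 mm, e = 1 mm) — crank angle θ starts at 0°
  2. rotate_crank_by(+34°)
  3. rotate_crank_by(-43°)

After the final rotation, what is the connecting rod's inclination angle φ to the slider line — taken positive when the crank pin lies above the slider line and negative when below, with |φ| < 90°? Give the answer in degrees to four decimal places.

set_geometry: r = 14 mm, L = 116 mm, e = 1 mm; θ ← 0°
rotate_crank_by(+34°): θ ← 0° +34° = 34°
rotate_crank_by(-43°): θ ← 34° -43° = -9°
crank pin P = (r cos θ, r sin θ) = (13.827637, -2.190083)
h = r sin θ − e = -2.190083 − 1 = -3.190083
sin φ = h / L = -3.190083 / 116 = -0.02750071
φ = arcsin(-0.02750071) = -1.575873°

-1.5759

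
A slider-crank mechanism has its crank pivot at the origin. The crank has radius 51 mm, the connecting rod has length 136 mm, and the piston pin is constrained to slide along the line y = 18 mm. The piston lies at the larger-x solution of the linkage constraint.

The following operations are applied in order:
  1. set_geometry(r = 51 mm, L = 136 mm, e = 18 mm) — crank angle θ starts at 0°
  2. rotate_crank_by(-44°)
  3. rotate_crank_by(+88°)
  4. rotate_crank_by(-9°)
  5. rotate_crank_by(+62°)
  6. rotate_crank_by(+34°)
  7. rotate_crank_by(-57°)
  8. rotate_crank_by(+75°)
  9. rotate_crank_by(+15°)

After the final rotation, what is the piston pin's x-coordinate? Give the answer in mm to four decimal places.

86.9185

set_geometry: r = 51 mm, L = 136 mm, e = 18 mm; θ ← 0°
rotate_crank_by(-44°): θ ← 0° -44° = -44°
rotate_crank_by(+88°): θ ← -44° +88° = 44°
rotate_crank_by(-9°): θ ← 44° -9° = 35°
rotate_crank_by(+62°): θ ← 35° +62° = 97°
rotate_crank_by(+34°): θ ← 97° +34° = 131°
rotate_crank_by(-57°): θ ← 131° -57° = 74°
rotate_crank_by(+75°): θ ← 74° +75° = 149°
rotate_crank_by(+15°): θ ← 149° +15° = 164°
crank pin P = (r cos θ, r sin θ) = (-49.024346, 14.057505)
h = r sin θ − e = 14.057505 − 18 = -3.942495
x = r cos θ + √(L² − h²) = -49.024346 + √(18496.0 − 15.5433) = -49.024346 + 135.942844 = 86.918497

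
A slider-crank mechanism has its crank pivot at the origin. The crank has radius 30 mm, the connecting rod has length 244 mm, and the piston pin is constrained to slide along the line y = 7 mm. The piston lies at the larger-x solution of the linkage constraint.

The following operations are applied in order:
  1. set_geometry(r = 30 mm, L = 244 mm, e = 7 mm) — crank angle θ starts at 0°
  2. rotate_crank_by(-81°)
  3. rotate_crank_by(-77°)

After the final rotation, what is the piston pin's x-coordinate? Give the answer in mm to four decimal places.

215.5019

set_geometry: r = 30 mm, L = 244 mm, e = 7 mm; θ ← 0°
rotate_crank_by(-81°): θ ← 0° -81° = -81°
rotate_crank_by(-77°): θ ← -81° -77° = -158°
crank pin P = (r cos θ, r sin θ) = (-27.815516, -11.238198)
h = r sin θ − e = -11.238198 − 7 = -18.238198
x = r cos θ + √(L² − h²) = -27.815516 + √(59536.0 − 332.6319) = -27.815516 + 243.317423 = 215.501907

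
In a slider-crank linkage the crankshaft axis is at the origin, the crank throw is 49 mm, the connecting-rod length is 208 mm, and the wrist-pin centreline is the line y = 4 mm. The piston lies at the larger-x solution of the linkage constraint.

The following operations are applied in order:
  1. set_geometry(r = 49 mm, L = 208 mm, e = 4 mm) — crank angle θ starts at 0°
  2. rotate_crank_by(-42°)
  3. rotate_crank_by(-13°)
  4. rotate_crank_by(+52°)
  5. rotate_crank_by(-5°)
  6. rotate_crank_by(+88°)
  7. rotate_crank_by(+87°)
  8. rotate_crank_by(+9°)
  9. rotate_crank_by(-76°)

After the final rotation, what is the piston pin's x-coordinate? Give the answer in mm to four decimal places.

194.7286

set_geometry: r = 49 mm, L = 208 mm, e = 4 mm; θ ← 0°
rotate_crank_by(-42°): θ ← 0° -42° = -42°
rotate_crank_by(-13°): θ ← -42° -13° = -55°
rotate_crank_by(+52°): θ ← -55° +52° = -3°
rotate_crank_by(-5°): θ ← -3° -5° = -8°
rotate_crank_by(+88°): θ ← -8° +88° = 80°
rotate_crank_by(+87°): θ ← 80° +87° = 167°
rotate_crank_by(+9°): θ ← 167° +9° = 176°
rotate_crank_by(-76°): θ ← 176° -76° = 100°
crank pin P = (r cos θ, r sin θ) = (-8.508761, 48.255580)
h = r sin θ − e = 48.255580 − 4 = 44.255580
x = r cos θ + √(L² − h²) = -8.508761 + √(43264.0 − 1958.5564) = -8.508761 + 203.237407 = 194.728646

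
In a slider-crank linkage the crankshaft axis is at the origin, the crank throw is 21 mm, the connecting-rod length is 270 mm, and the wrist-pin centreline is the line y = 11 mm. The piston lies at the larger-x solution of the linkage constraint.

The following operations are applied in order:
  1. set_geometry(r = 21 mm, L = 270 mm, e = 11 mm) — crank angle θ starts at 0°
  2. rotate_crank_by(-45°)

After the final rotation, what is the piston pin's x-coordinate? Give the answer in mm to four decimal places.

283.6090

set_geometry: r = 21 mm, L = 270 mm, e = 11 mm; θ ← 0°
rotate_crank_by(-45°): θ ← 0° -45° = -45°
crank pin P = (r cos θ, r sin θ) = (14.849242, -14.849242)
h = r sin θ − e = -14.849242 − 11 = -25.849242
x = r cos θ + √(L² − h²) = 14.849242 + √(72900.0 − 668.1833) = 14.849242 + 268.759775 = 283.609017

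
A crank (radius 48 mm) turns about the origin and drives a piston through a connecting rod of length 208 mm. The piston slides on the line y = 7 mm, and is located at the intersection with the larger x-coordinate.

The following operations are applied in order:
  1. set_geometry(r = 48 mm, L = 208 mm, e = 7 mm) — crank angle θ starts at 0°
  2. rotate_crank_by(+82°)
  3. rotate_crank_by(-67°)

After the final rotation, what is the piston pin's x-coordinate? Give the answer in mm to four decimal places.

254.2937

set_geometry: r = 48 mm, L = 208 mm, e = 7 mm; θ ← 0°
rotate_crank_by(+82°): θ ← 0° +82° = 82°
rotate_crank_by(-67°): θ ← 82° -67° = 15°
crank pin P = (r cos θ, r sin θ) = (46.364440, 12.423314)
h = r sin θ − e = 12.423314 − 7 = 5.423314
x = r cos θ + √(L² − h²) = 46.364440 + √(43264.0 − 29.4123) = 46.364440 + 207.929285 = 254.293725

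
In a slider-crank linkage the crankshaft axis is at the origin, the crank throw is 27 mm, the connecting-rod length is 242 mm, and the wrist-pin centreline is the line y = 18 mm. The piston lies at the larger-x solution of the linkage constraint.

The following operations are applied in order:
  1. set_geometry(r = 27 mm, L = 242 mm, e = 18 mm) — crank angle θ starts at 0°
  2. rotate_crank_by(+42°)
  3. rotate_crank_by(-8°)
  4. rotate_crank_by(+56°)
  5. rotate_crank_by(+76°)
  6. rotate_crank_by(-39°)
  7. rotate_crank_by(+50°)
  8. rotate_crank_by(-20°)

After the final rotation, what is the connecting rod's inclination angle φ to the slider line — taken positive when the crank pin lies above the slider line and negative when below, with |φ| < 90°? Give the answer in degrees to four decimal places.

-1.7642

set_geometry: r = 27 mm, L = 242 mm, e = 18 mm; θ ← 0°
rotate_crank_by(+42°): θ ← 0° +42° = 42°
rotate_crank_by(-8°): θ ← 42° -8° = 34°
rotate_crank_by(+56°): θ ← 34° +56° = 90°
rotate_crank_by(+76°): θ ← 90° +76° = 166°
rotate_crank_by(-39°): θ ← 166° -39° = 127°
rotate_crank_by(+50°): θ ← 127° +50° = 177°
rotate_crank_by(-20°): θ ← 177° -20° = 157°
crank pin P = (r cos θ, r sin θ) = (-24.853631, 10.549740)
h = r sin θ − e = 10.549740 − 18 = -7.450260
sin φ = h / L = -7.450260 / 242 = -0.03078620
φ = arcsin(-0.03078620) = -1.764198°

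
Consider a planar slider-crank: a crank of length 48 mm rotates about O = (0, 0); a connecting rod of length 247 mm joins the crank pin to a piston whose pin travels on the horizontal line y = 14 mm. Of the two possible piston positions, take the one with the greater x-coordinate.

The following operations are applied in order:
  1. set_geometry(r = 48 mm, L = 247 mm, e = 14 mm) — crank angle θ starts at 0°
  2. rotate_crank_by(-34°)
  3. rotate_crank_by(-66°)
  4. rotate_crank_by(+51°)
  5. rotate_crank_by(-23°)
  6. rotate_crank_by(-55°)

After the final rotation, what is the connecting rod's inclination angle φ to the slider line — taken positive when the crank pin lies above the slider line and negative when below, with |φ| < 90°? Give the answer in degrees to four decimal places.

set_geometry: r = 48 mm, L = 247 mm, e = 14 mm; θ ← 0°
rotate_crank_by(-34°): θ ← 0° -34° = -34°
rotate_crank_by(-66°): θ ← -34° -66° = -100°
rotate_crank_by(+51°): θ ← -100° +51° = -49°
rotate_crank_by(-23°): θ ← -49° -23° = -72°
rotate_crank_by(-55°): θ ← -72° -55° = -127°
crank pin P = (r cos θ, r sin θ) = (-28.887121, -38.334504)
h = r sin θ − e = -38.334504 − 14 = -52.334504
sin φ = h / L = -52.334504 / 247 = -0.21188058
φ = arcsin(-0.21188058) = -12.232582°

-12.2326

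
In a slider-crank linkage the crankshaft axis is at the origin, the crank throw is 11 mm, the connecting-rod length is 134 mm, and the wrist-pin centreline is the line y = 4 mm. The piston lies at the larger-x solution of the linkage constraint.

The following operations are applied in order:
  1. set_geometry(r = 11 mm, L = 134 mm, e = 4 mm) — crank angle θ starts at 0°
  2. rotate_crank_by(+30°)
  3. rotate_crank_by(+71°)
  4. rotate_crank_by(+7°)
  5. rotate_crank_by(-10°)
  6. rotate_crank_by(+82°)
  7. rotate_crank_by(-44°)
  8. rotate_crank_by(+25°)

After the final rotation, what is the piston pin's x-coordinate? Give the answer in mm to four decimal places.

set_geometry: r = 11 mm, L = 134 mm, e = 4 mm; θ ← 0°
rotate_crank_by(+30°): θ ← 0° +30° = 30°
rotate_crank_by(+71°): θ ← 30° +71° = 101°
rotate_crank_by(+7°): θ ← 101° +7° = 108°
rotate_crank_by(-10°): θ ← 108° -10° = 98°
rotate_crank_by(+82°): θ ← 98° +82° = 180°
rotate_crank_by(-44°): θ ← 180° -44° = 136°
rotate_crank_by(+25°): θ ← 136° +25° = 161°
crank pin P = (r cos θ, r sin θ) = (-10.400704, 3.581250)
h = r sin θ − e = 3.581250 − 4 = -0.418750
x = r cos θ + √(L² − h²) = -10.400704 + √(17956.0 − 0.1754) = -10.400704 + 133.999346 = 123.598641

123.5986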